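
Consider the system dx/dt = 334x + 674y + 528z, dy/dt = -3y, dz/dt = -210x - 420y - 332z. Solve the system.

x(t) = -2C_1e^(-3t) - 11C_2e^(-2t) - 8C_3e^(4t), y(t) = C_1e^(-3t), z(t) = 7C_2e^(-2t) + 5C_3e^(4t)

Coefficient matrix A = [[334, 674, 528], [0, -3, 0], [-210, -420, -332]].
det(A - λI) = 0 gives eigenvalues λ = -3, -2, 4.
For λ=-3: eigenvector (-2,1,0).
For λ=-2: eigenvector (-11,0,7).
For λ=4: eigenvector (-8,0,5).
General solution: C_1e^(-3t)(-2,1,0) + C_2e^(-2t)(-11,0,7) + C_3e^(4t)(-8,0,5).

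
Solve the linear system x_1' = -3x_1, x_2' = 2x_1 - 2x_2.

Coefficient matrix A = [[-3, 0], [2, -2]].
Characteristic polynomial det(A - λI) = λ^2 + 5λ + 6 = 0.
Eigenvalues λ = -2, -3.
For λ=-2: (A-λI) row 1 is [-1, 0], so an eigenvector is (0, 1).
For λ=-3: (A-λI) row 2 is [2, 1], so an eigenvector is (-1, 2).
General solution: K_1e^(-2t)(0,1) + K_2e^(-3t)(-1,2).

x_1(t) = -K_2e^(-3t), x_2(t) = K_1e^(-2t) + 2K_2e^(-3t)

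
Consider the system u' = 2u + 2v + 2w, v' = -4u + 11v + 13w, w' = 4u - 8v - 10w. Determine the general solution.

Coefficient matrix A = [[2, 2, 2], [-4, 11, 13], [4, -8, -10]].
det(A - λI) = 0 gives eigenvalues λ = -2, 3, 2.
For λ=-2: eigenvector (0,1,-1).
For λ=3: eigenvector (2,1,0).
For λ=2: eigenvector (1,-1,1).
General solution: C_1e^(-2t)(0,1,-1) + C_2e^(3t)(2,1,0) + C_3e^(2t)(1,-1,1).

u(t) = 2C_2e^(3t) + C_3e^(2t), v(t) = C_1e^(-2t) + C_2e^(3t) - C_3e^(2t), w(t) = -C_1e^(-2t) + C_3e^(2t)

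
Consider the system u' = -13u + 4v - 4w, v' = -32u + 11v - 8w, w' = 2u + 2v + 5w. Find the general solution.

u(t) = -2C_1e^(t) - 2C_2e^(3t) + C_3e^(-t), v(t) = -4C_1e^(t) - 3C_2e^(3t) + 2C_3e^(-t), w(t) = 3C_1e^(t) + 5C_2e^(3t) - C_3e^(-t)

Coefficient matrix A = [[-13, 4, -4], [-32, 11, -8], [2, 2, 5]].
det(A - λI) = 0 gives eigenvalues λ = 1, 3, -1.
For λ=1: eigenvector (-2,-4,3).
For λ=3: eigenvector (-2,-3,5).
For λ=-1: eigenvector (1,2,-1).
General solution: C_1e^(t)(-2,-4,3) + C_2e^(3t)(-2,-3,5) + C_3e^(-t)(1,2,-1).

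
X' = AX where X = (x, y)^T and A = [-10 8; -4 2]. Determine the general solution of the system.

Coefficient matrix A = [[-10, 8], [-4, 2]].
Characteristic polynomial det(A - λI) = λ^2 + 8λ + 12 = 0.
Eigenvalues λ = -2, -6.
For λ=-2: (A-λI) row 1 is [-8, 8], so an eigenvector is (-1, -1).
For λ=-6: (A-λI) row 1 is [-4, 8], so an eigenvector is (2, 1).
General solution: C_1e^(-2t)(-1,-1) + C_2e^(-6t)(2,1).

x(t) = -C_1e^(-2t) + 2C_2e^(-6t), y(t) = -C_1e^(-2t) + C_2e^(-6t)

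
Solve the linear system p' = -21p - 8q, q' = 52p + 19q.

Coefficient matrix A = [[-21, -8], [52, 19]].
Characteristic polynomial det(A - λI) = λ^2 + 2λ + 17 = 0.
Eigenvalues λ = -1 ± 4i (complex conjugate pair).
For λ=-1+4i: an eigenvector is (-1,2) - i(1,-3) = (-1 - i, 2 + 3i).
A real fundamental pair from Re and Im of e^((-1+4i)t)v: X_1 = e^(-t)(cos(4t)·(-1,2) + sin(4t)·(1,-3)), X_2 = e^(-t)(sin(4t)·(-1,2) - cos(4t)·(1,-3)).
General solution: c_1X_1 + c_2X_2.

p(t) = c_1e^(-t)sin(4t) - c_1e^(-t)cos(4t) - c_2e^(-t)sin(4t) - c_2e^(-t)cos(4t), q(t) = -3c_1e^(-t)sin(4t) + 2c_1e^(-t)cos(4t) + 2c_2e^(-t)sin(4t) + 3c_2e^(-t)cos(4t)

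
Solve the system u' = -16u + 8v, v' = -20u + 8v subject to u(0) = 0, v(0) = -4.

u(t) = -8e^(-4t)sin(4t), v(t) = -12e^(-4t)sin(4t) - 4e^(-4t)cos(4t)

Coefficient matrix A = [[-16, 8], [-20, 8]].
Characteristic polynomial det(A - λI) = λ^2 + 8λ + 32 = 0.
Eigenvalues λ = -4 ± 4i (complex conjugate pair).
For λ=-4+4i: an eigenvector is (1,2) - i(1,1) = (1 - i, 2 - i).
A real fundamental pair from Re and Im of e^((-4+4i)t)v: X_1 = e^(-4t)(cos(4t)·(1,2) + sin(4t)·(1,1)), X_2 = e^(-4t)(sin(4t)·(1,2) - cos(4t)·(1,1)).
General solution: K_1X_1 + K_2X_2.
Applying u(0)=0, v(0)=-4 gives K_1=-4, K_2=-4.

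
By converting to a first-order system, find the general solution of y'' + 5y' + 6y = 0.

Let x_1 = y, x_2 = y'. Then x_1' = x_2 and x_2' = -6x_1 - 5x_2.
A = [[0,1],[-6,-5]]; det(A-λI) = λ^2 + 5λ + 6.
Eigenvalues λ = -3, -2 with eigenvectors (1,-3), (1,-2).

y(t) = K_1e^(-3t) + K_2e^(-2t)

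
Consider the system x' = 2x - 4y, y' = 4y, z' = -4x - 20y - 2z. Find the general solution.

Coefficient matrix A = [[2, -4, 0], [0, 4, 0], [-4, -20, -2]].
det(A - λI) = 0 gives eigenvalues λ = 4, 2, -2.
For λ=4: eigenvector (-2,1,-2).
For λ=2: eigenvector (1,0,-1).
For λ=-2: eigenvector (0,0,1).
General solution: K_1e^(4t)(-2,1,-2) + K_2e^(2t)(1,0,-1) + K_3e^(-2t)(0,0,1).

x(t) = -2K_1e^(4t) + K_2e^(2t), y(t) = K_1e^(4t), z(t) = -2K_1e^(4t) - K_2e^(2t) + K_3e^(-2t)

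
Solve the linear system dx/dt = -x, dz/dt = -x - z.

Coefficient matrix A = [[-1, 0], [-1, -1]].
Characteristic polynomial det(A - λI) = λ^2 + 2λ + 1 = 0.
Single eigenvalue λ = -1 with algebraic multiplicity 2.
Eigenvector v = (0,1); generalized eigenvector w with (A-λI)w=v is (-1,-3).
General solution: e^(-t)[C_1·v + C_2·(t·v + w)].

x(t) = -C_2e^(-t), z(t) = C_1e^(-t) + C_2te^(-t) - 3C_2e^(-t)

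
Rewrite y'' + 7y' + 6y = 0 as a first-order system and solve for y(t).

Let x_1 = y, x_2 = y'. Then x_1' = x_2 and x_2' = -6x_1 - 7x_2.
A = [[0,1],[-6,-7]]; det(A-λI) = λ^2 + 7λ + 6.
Eigenvalues λ = -1, -6 with eigenvectors (1,-1), (1,-6).

y(t) = c_1e^(-t) + c_2e^(-6t)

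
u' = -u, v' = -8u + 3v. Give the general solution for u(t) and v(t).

u(t) = C_1e^(-t), v(t) = 2C_1e^(-t) + C_2e^(3t)

Coefficient matrix A = [[-1, 0], [-8, 3]].
Characteristic polynomial det(A - λI) = λ^2 - 2λ - 3 = 0.
Eigenvalues λ = -1, 3.
For λ=-1: (A-λI) row 2 is [-8, 4], so an eigenvector is (1, 2).
For λ=3: (A-λI) row 1 is [-4, 0], so an eigenvector is (0, 1).
General solution: C_1e^(-t)(1,2) + C_2e^(3t)(0,1).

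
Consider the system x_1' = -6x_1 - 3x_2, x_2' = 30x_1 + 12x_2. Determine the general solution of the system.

Coefficient matrix A = [[-6, -3], [30, 12]].
Characteristic polynomial det(A - λI) = λ^2 - 6λ + 18 = 0.
Eigenvalues λ = 3 ± 3i (complex conjugate pair).
For λ=3+3i: an eigenvector is (0,1) - i(-1,3) = (0 + i, 1 - 3i).
A real fundamental pair from Re and Im of e^((3+3i)t)v: X_1 = e^(3t)(cos(3t)·(0,1) + sin(3t)·(-1,3)), X_2 = e^(3t)(sin(3t)·(0,1) - cos(3t)·(-1,3)).
General solution: K_1X_1 + K_2X_2.

x_1(t) = -K_1e^(3t)sin(3t) + K_2e^(3t)cos(3t), x_2(t) = 3K_1e^(3t)sin(3t) + K_1e^(3t)cos(3t) + K_2e^(3t)sin(3t) - 3K_2e^(3t)cos(3t)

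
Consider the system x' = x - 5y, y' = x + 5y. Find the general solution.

x(t) = C_1e^(3t)sin(t) + 2C_1e^(3t)cos(t) + 2C_2e^(3t)sin(t) - C_2e^(3t)cos(t), y(t) = -C_1e^(3t)cos(t) - C_2e^(3t)sin(t)

Coefficient matrix A = [[1, -5], [1, 5]].
Characteristic polynomial det(A - λI) = λ^2 - 6λ + 10 = 0.
Eigenvalues λ = 3 ± i (complex conjugate pair).
For λ=3+i: an eigenvector is (2,-1) - i(1,0) = (2 - i, -1).
A real fundamental pair from Re and Im of e^((3+i)t)v: X_1 = e^(3t)(cos(t)·(2,-1) + sin(t)·(1,0)), X_2 = e^(3t)(sin(t)·(2,-1) - cos(t)·(1,0)).
General solution: C_1X_1 + C_2X_2.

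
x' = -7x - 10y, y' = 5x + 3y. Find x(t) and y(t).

Coefficient matrix A = [[-7, -10], [5, 3]].
Characteristic polynomial det(A - λI) = λ^2 + 4λ + 29 = 0.
Eigenvalues λ = -2 ± 5i (complex conjugate pair).
For λ=-2+5i: an eigenvector is (1,0) - i(-1,1) = (1 + i, 0 - i).
A real fundamental pair from Re and Im of e^((-2+5i)t)v: X_1 = e^(-2t)(cos(5t)·(1,0) + sin(5t)·(-1,1)), X_2 = e^(-2t)(sin(5t)·(1,0) - cos(5t)·(-1,1)).
General solution: c_1X_1 + c_2X_2.

x(t) = -c_1e^(-2t)sin(5t) + c_1e^(-2t)cos(5t) + c_2e^(-2t)sin(5t) + c_2e^(-2t)cos(5t), y(t) = c_1e^(-2t)sin(5t) - c_2e^(-2t)cos(5t)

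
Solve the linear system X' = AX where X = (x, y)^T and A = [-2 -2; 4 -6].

Coefficient matrix A = [[-2, -2], [4, -6]].
Characteristic polynomial det(A - λI) = λ^2 + 8λ + 20 = 0.
Eigenvalues λ = -4 ± 2i (complex conjugate pair).
For λ=-4+2i: an eigenvector is (0,1) - i(-1,-1) = (0 + i, 1 + i).
A real fundamental pair from Re and Im of e^((-4+2i)t)v: X_1 = e^(-4t)(cos(2t)·(0,1) + sin(2t)·(-1,-1)), X_2 = e^(-4t)(sin(2t)·(0,1) - cos(2t)·(-1,-1)).
General solution: C_1X_1 + C_2X_2.

x(t) = -C_1e^(-4t)sin(2t) + C_2e^(-4t)cos(2t), y(t) = -C_1e^(-4t)sin(2t) + C_1e^(-4t)cos(2t) + C_2e^(-4t)sin(2t) + C_2e^(-4t)cos(2t)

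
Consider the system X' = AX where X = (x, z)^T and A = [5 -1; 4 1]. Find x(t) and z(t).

Coefficient matrix A = [[5, -1], [4, 1]].
Characteristic polynomial det(A - λI) = λ^2 - 6λ + 9 = 0.
Single eigenvalue λ = 3 with algebraic multiplicity 2.
Eigenvector v = (-1,-2); generalized eigenvector w with (A-λI)w=v is (-2,-3).
General solution: e^(3t)[C_1·v + C_2·(t·v + w)].

x(t) = -C_1e^(3t) - C_2te^(3t) - 2C_2e^(3t), z(t) = -2C_1e^(3t) - 2C_2te^(3t) - 3C_2e^(3t)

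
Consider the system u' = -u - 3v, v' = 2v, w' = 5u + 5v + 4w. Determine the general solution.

u(t) = C_1e^(2t) + C_2e^(-t), v(t) = -C_1e^(2t), w(t) = -C_2e^(-t) + C_3e^(4t)

Coefficient matrix A = [[-1, -3, 0], [0, 2, 0], [5, 5, 4]].
det(A - λI) = 0 gives eigenvalues λ = 2, -1, 4.
For λ=2: eigenvector (1,-1,0).
For λ=-1: eigenvector (1,0,-1).
For λ=4: eigenvector (0,0,1).
General solution: C_1e^(2t)(1,-1,0) + C_2e^(-t)(1,0,-1) + C_3e^(4t)(0,0,1).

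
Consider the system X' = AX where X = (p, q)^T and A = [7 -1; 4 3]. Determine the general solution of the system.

p(t) = -C_1e^(5t) - C_2te^(5t) - C_2e^(5t), q(t) = -2C_1e^(5t) - 2C_2te^(5t) - C_2e^(5t)

Coefficient matrix A = [[7, -1], [4, 3]].
Characteristic polynomial det(A - λI) = λ^2 - 10λ + 25 = 0.
Single eigenvalue λ = 5 with algebraic multiplicity 2.
Eigenvector v = (-1,-2); generalized eigenvector w with (A-λI)w=v is (-1,-1).
General solution: e^(5t)[C_1·v + C_2·(t·v + w)].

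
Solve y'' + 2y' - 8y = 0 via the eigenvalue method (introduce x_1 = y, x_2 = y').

Let x_1 = y, x_2 = y'. Then x_1' = x_2 and x_2' = 8x_1 - 2x_2.
A = [[0,1],[8,-2]]; det(A-λI) = λ^2 + 2λ - 8.
Eigenvalues λ = 2, -4 with eigenvectors (1,2), (1,-4).

y(t) = c_1e^(2t) + c_2e^(-4t)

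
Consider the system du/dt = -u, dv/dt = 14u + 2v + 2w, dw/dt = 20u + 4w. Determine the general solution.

u(t) = K_1e^(-t), v(t) = -2K_1e^(-t) + K_2e^(2t) + K_3e^(4t), w(t) = -4K_1e^(-t) + K_3e^(4t)

Coefficient matrix A = [[-1, 0, 0], [14, 2, 2], [20, 0, 4]].
det(A - λI) = 0 gives eigenvalues λ = -1, 2, 4.
For λ=-1: eigenvector (1,-2,-4).
For λ=2: eigenvector (0,1,0).
For λ=4: eigenvector (0,1,1).
General solution: K_1e^(-t)(1,-2,-4) + K_2e^(2t)(0,1,0) + K_3e^(4t)(0,1,1).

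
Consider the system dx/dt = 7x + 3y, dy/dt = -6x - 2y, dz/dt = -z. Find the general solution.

Coefficient matrix A = [[7, 3, 0], [-6, -2, 0], [0, 0, -1]].
det(A - λI) = 0 gives eigenvalues λ = 1, 4, -1.
For λ=1: eigenvector (-1,2,0).
For λ=4: eigenvector (1,-1,0).
For λ=-1: eigenvector (0,0,1).
General solution: c_1e^(t)(-1,2,0) + c_2e^(4t)(1,-1,0) + c_3e^(-t)(0,0,1).

x(t) = -c_1e^(t) + c_2e^(4t), y(t) = 2c_1e^(t) - c_2e^(4t), z(t) = c_3e^(-t)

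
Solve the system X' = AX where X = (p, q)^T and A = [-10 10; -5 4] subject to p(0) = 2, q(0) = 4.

p(t) = 26e^(-3t)sin(t) + 2e^(-3t)cos(t), q(t) = 18e^(-3t)sin(t) + 4e^(-3t)cos(t)

Coefficient matrix A = [[-10, 10], [-5, 4]].
Characteristic polynomial det(A - λI) = λ^2 + 6λ + 10 = 0.
Eigenvalues λ = -3 ± i (complex conjugate pair).
For λ=-3+i: an eigenvector is (3,2) - i(-1,-1) = (3 + i, 2 + i).
A real fundamental pair from Re and Im of e^((-3+i)t)v: X_1 = e^(-3t)(cos(t)·(3,2) + sin(t)·(-1,-1)), X_2 = e^(-3t)(sin(t)·(3,2) - cos(t)·(-1,-1)).
General solution: K_1X_1 + K_2X_2.
Applying p(0)=2, q(0)=4 gives K_1=-2, K_2=8.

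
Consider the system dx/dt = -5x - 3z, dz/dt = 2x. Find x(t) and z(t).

Coefficient matrix A = [[-5, -3], [2, 0]].
Characteristic polynomial det(A - λI) = λ^2 + 5λ + 6 = 0.
Eigenvalues λ = -3, -2.
For λ=-3: (A-λI) row 1 is [-2, -3], so an eigenvector is (-3, 2).
For λ=-2: (A-λI) row 1 is [-3, -3], so an eigenvector is (-1, 1).
General solution: C_1e^(-3t)(-3,2) + C_2e^(-2t)(-1,1).

x(t) = -3C_1e^(-3t) - C_2e^(-2t), z(t) = 2C_1e^(-3t) + C_2e^(-2t)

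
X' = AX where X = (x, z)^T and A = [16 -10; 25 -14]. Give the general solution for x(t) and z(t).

x(t) = C_1e^(t)sin(5t) + C_1e^(t)cos(5t) + C_2e^(t)sin(5t) - C_2e^(t)cos(5t), z(t) = 2C_1e^(t)sin(5t) + C_1e^(t)cos(5t) + C_2e^(t)sin(5t) - 2C_2e^(t)cos(5t)

Coefficient matrix A = [[16, -10], [25, -14]].
Characteristic polynomial det(A - λI) = λ^2 - 2λ + 26 = 0.
Eigenvalues λ = 1 ± 5i (complex conjugate pair).
For λ=1+5i: an eigenvector is (1,1) - i(1,2) = (1 - i, 1 - 2i).
A real fundamental pair from Re and Im of e^((1+5i)t)v: X_1 = e^(t)(cos(5t)·(1,1) + sin(5t)·(1,2)), X_2 = e^(t)(sin(5t)·(1,1) - cos(5t)·(1,2)).
General solution: C_1X_1 + C_2X_2.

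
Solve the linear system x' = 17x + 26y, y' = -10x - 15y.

x(t) = 3K_1e^(t)sin(2t) + 2K_1e^(t)cos(2t) + 2K_2e^(t)sin(2t) - 3K_2e^(t)cos(2t), y(t) = -2K_1e^(t)sin(2t) - K_1e^(t)cos(2t) - K_2e^(t)sin(2t) + 2K_2e^(t)cos(2t)

Coefficient matrix A = [[17, 26], [-10, -15]].
Characteristic polynomial det(A - λI) = λ^2 - 2λ + 5 = 0.
Eigenvalues λ = 1 ± 2i (complex conjugate pair).
For λ=1+2i: an eigenvector is (2,-1) - i(3,-2) = (2 - 3i, -1 + 2i).
A real fundamental pair from Re and Im of e^((1+2i)t)v: X_1 = e^(t)(cos(2t)·(2,-1) + sin(2t)·(3,-2)), X_2 = e^(t)(sin(2t)·(2,-1) - cos(2t)·(3,-2)).
General solution: K_1X_1 + K_2X_2.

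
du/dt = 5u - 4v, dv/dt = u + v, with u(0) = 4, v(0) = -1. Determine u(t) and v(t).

u(t) = 12te^(3t) + 4e^(3t), v(t) = 6te^(3t) - e^(3t)

Coefficient matrix A = [[5, -4], [1, 1]].
Characteristic polynomial det(A - λI) = λ^2 - 6λ + 9 = 0.
Single eigenvalue λ = 3 with algebraic multiplicity 2.
Eigenvector v = (2,1); generalized eigenvector w with (A-λI)w=v is (1,0).
General solution: e^(3t)[C_1·v + C_2·(t·v + w)].
Applying u(0)=4, v(0)=-1 gives C_1=-1, C_2=6.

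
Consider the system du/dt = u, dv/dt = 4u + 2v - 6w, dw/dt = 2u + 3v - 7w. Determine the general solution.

Coefficient matrix A = [[1, 0, 0], [4, 2, -6], [2, 3, -7]].
det(A - λI) = 0 gives eigenvalues λ = 1, -4, -1.
For λ=1: eigenvector (1,2,1).
For λ=-4: eigenvector (0,1,1).
For λ=-1: eigenvector (0,-2,-1).
General solution: C_1e^(t)(1,2,1) + C_2e^(-4t)(0,1,1) + C_3e^(-t)(0,-2,-1).

u(t) = C_1e^(t), v(t) = 2C_1e^(t) + C_2e^(-4t) - 2C_3e^(-t), w(t) = C_1e^(t) + C_2e^(-4t) - C_3e^(-t)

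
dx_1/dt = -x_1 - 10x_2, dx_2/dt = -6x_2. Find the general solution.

Coefficient matrix A = [[-1, -10], [0, -6]].
Characteristic polynomial det(A - λI) = λ^2 + 7λ + 6 = 0.
Eigenvalues λ = -1, -6.
For λ=-1: (A-λI) row 1 is [0, -10], so an eigenvector is (-1, 0).
For λ=-6: (A-λI) row 1 is [5, -10], so an eigenvector is (-2, -1).
General solution: C_1e^(-t)(-1,0) + C_2e^(-6t)(-2,-1).

x_1(t) = -C_1e^(-t) - 2C_2e^(-6t), x_2(t) = -C_2e^(-6t)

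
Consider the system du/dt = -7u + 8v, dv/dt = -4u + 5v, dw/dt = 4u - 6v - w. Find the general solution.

u(t) = -C_1e^(t) + 2C_2e^(-3t), v(t) = -C_1e^(t) + C_2e^(-3t), w(t) = C_1e^(t) - C_2e^(-3t) + C_3e^(-t)

Coefficient matrix A = [[-7, 8, 0], [-4, 5, 0], [4, -6, -1]].
det(A - λI) = 0 gives eigenvalues λ = 1, -3, -1.
For λ=1: eigenvector (-1,-1,1).
For λ=-3: eigenvector (2,1,-1).
For λ=-1: eigenvector (0,0,1).
General solution: C_1e^(t)(-1,-1,1) + C_2e^(-3t)(2,1,-1) + C_3e^(-t)(0,0,1).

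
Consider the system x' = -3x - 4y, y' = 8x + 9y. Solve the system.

x(t) = K_1e^(5t) - K_2e^(t), y(t) = -2K_1e^(5t) + K_2e^(t)

Coefficient matrix A = [[-3, -4], [8, 9]].
Characteristic polynomial det(A - λI) = λ^2 - 6λ + 5 = 0.
Eigenvalues λ = 5, 1.
For λ=5: (A-λI) row 1 is [-8, -4], so an eigenvector is (1, -2).
For λ=1: (A-λI) row 1 is [-4, -4], so an eigenvector is (-1, 1).
General solution: K_1e^(5t)(1,-2) + K_2e^(t)(-1,1).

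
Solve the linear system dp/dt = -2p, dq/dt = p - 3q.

p(t) = K_2e^(-2t), q(t) = -K_1e^(-3t) + K_2e^(-2t)

Coefficient matrix A = [[-2, 0], [1, -3]].
Characteristic polynomial det(A - λI) = λ^2 + 5λ + 6 = 0.
Eigenvalues λ = -3, -2.
For λ=-3: (A-λI) row 1 is [1, 0], so an eigenvector is (0, -1).
For λ=-2: (A-λI) row 2 is [1, -1], so an eigenvector is (1, 1).
General solution: K_1e^(-3t)(0,-1) + K_2e^(-2t)(1,1).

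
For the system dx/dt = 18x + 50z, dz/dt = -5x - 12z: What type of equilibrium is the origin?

unstable spiral

A = [[18,50],[-5,-12]]; det(A-λI) = λ^2 - 6λ + 34.
λ = 3 ± 5i: positive real part.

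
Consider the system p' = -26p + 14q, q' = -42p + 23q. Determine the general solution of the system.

Coefficient matrix A = [[-26, 14], [-42, 23]].
Characteristic polynomial det(A - λI) = λ^2 + 3λ - 10 = 0.
Eigenvalues λ = -5, 2.
For λ=-5: (A-λI) row 1 is [-21, 14], so an eigenvector is (-2, -3).
For λ=2: (A-λI) row 1 is [-28, 14], so an eigenvector is (-1, -2).
General solution: K_1e^(-5t)(-2,-3) + K_2e^(2t)(-1,-2).

p(t) = -2K_1e^(-5t) - K_2e^(2t), q(t) = -3K_1e^(-5t) - 2K_2e^(2t)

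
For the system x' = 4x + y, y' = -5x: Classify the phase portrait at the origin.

A = [[4,1],[-5,0]]; det(A-λI) = λ^2 - 4λ + 5.
λ = 2 ± i: positive real part.

unstable spiral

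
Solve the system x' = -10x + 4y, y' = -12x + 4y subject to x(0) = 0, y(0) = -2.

x(t) = -4e^(-2t) + 4e^(-4t), y(t) = -8e^(-2t) + 6e^(-4t)

Coefficient matrix A = [[-10, 4], [-12, 4]].
Characteristic polynomial det(A - λI) = λ^2 + 6λ + 8 = 0.
Eigenvalues λ = -4, -2.
For λ=-4: (A-λI) row 1 is [-6, 4], so an eigenvector is (2, 3).
For λ=-2: (A-λI) row 1 is [-8, 4], so an eigenvector is (1, 2).
General solution: C_1e^(-4t)(2,3) + C_2e^(-2t)(1,2).
Applying x(0)=0, y(0)=-2 gives C_1=2, C_2=-4.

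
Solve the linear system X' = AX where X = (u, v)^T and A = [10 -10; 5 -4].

u(t) = C_1e^(3t)sin(t) + 3C_1e^(3t)cos(t) + 3C_2e^(3t)sin(t) - C_2e^(3t)cos(t), v(t) = C_1e^(3t)sin(t) + 2C_1e^(3t)cos(t) + 2C_2e^(3t)sin(t) - C_2e^(3t)cos(t)

Coefficient matrix A = [[10, -10], [5, -4]].
Characteristic polynomial det(A - λI) = λ^2 - 6λ + 10 = 0.
Eigenvalues λ = 3 ± i (complex conjugate pair).
For λ=3+i: an eigenvector is (3,2) - i(1,1) = (3 - i, 2 - i).
A real fundamental pair from Re and Im of e^((3+i)t)v: X_1 = e^(3t)(cos(t)·(3,2) + sin(t)·(1,1)), X_2 = e^(3t)(sin(t)·(3,2) - cos(t)·(1,1)).
General solution: C_1X_1 + C_2X_2.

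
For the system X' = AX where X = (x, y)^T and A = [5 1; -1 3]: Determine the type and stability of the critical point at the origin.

A = [[5,1],[-1,3]]; det(A-λI) = λ^2 - 8λ + 16.
repeated λ = 4 with a single eigenvector.

unstable improper node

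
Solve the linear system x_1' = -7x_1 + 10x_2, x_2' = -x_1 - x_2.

Coefficient matrix A = [[-7, 10], [-1, -1]].
Characteristic polynomial det(A - λI) = λ^2 + 8λ + 17 = 0.
Eigenvalues λ = -4 ± i (complex conjugate pair).
For λ=-4+i: an eigenvector is (-1,0) - i(3,1) = (-1 - 3i, 0 - i).
A real fundamental pair from Re and Im of e^((-4+i)t)v: X_1 = e^(-4t)(cos(t)·(-1,0) + sin(t)·(3,1)), X_2 = e^(-4t)(sin(t)·(-1,0) - cos(t)·(3,1)).
General solution: c_1X_1 + c_2X_2.

x_1(t) = 3c_1e^(-4t)sin(t) - c_1e^(-4t)cos(t) - c_2e^(-4t)sin(t) - 3c_2e^(-4t)cos(t), x_2(t) = c_1e^(-4t)sin(t) - c_2e^(-4t)cos(t)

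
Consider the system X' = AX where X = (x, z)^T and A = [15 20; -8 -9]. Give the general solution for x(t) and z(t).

x(t) = -2c_1e^(3t)sin(4t) + c_1e^(3t)cos(4t) + c_2e^(3t)sin(4t) + 2c_2e^(3t)cos(4t), z(t) = c_1e^(3t)sin(4t) - c_1e^(3t)cos(4t) - c_2e^(3t)sin(4t) - c_2e^(3t)cos(4t)

Coefficient matrix A = [[15, 20], [-8, -9]].
Characteristic polynomial det(A - λI) = λ^2 - 6λ + 25 = 0.
Eigenvalues λ = 3 ± 4i (complex conjugate pair).
For λ=3+4i: an eigenvector is (1,-1) - i(-2,1) = (1 + 2i, -1 - i).
A real fundamental pair from Re and Im of e^((3+4i)t)v: X_1 = e^(3t)(cos(4t)·(1,-1) + sin(4t)·(-2,1)), X_2 = e^(3t)(sin(4t)·(1,-1) - cos(4t)·(-2,1)).
General solution: c_1X_1 + c_2X_2.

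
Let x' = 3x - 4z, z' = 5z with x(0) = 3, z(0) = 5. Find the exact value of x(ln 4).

A = [[3,-4],[0,5]]; eigenvalues λ = 5, 3.
Eigenvectors: (2,-1) for λ=5, (-1,0) for λ=3.
From the initial condition, c_1 = -5, c_2 = -13.
x(ln 4) = (-5)(4^5)(2) + (-13)(4^3)(-1) = -9408.

-9408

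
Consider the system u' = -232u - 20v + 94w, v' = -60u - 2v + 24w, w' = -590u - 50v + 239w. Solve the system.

Coefficient matrix A = [[-232, -20, 94], [-60, -2, 24], [-590, -50, 239]].
det(A - λI) = 0 gives eigenvalues λ = 4, 3, -2.
For λ=4: eigenvector (-7,-2,-18).
For λ=3: eigenvector (2,0,5).
For λ=-2: eigenvector (4,1,10).
General solution: K_1e^(4t)(-7,-2,-18) + K_2e^(3t)(2,0,5) + K_3e^(-2t)(4,1,10).

u(t) = -7K_1e^(4t) + 2K_2e^(3t) + 4K_3e^(-2t), v(t) = -2K_1e^(4t) + K_3e^(-2t), w(t) = -18K_1e^(4t) + 5K_2e^(3t) + 10K_3e^(-2t)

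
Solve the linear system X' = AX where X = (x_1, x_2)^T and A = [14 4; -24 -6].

Coefficient matrix A = [[14, 4], [-24, -6]].
Characteristic polynomial det(A - λI) = λ^2 - 8λ + 12 = 0.
Eigenvalues λ = 2, 6.
For λ=2: (A-λI) row 1 is [12, 4], so an eigenvector is (-1, 3).
For λ=6: (A-λI) row 1 is [8, 4], so an eigenvector is (1, -2).
General solution: c_1e^(2t)(-1,3) + c_2e^(6t)(1,-2).

x_1(t) = -c_1e^(2t) + c_2e^(6t), x_2(t) = 3c_1e^(2t) - 2c_2e^(6t)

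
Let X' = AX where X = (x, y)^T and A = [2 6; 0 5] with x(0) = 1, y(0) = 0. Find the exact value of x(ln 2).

A = [[2,6],[0,5]]; eigenvalues λ = 2, 5.
Eigenvectors: (-1,0) for λ=2, (-2,-1) for λ=5.
From the initial condition, c_1 = -1, c_2 = 0.
x(ln 2) = (-1)(2^2)(-1) + (0)(2^5)(-2) = 4.

4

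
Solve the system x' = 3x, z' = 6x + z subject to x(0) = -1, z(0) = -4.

x(t) = -e^(3t), z(t) = -3e^(3t) - e^(t)

Coefficient matrix A = [[3, 0], [6, 1]].
Characteristic polynomial det(A - λI) = λ^2 - 4λ + 3 = 0.
Eigenvalues λ = 3, 1.
For λ=3: (A-λI) row 2 is [6, -2], so an eigenvector is (-1, -3).
For λ=1: (A-λI) row 1 is [2, 0], so an eigenvector is (0, 1).
General solution: K_1e^(3t)(-1,-3) + K_2e^(t)(0,1).
Applying x(0)=-1, z(0)=-4 gives K_1=1, K_2=-1.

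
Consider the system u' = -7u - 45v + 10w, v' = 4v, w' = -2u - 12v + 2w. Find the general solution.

Coefficient matrix A = [[-7, -45, 10], [0, 4, 0], [-2, -12, 2]].
det(A - λI) = 0 gives eigenvalues λ = -3, 4, -2.
For λ=-3: eigenvector (5,0,2).
For λ=4: eigenvector (-5,1,-1).
For λ=-2: eigenvector (2,0,1).
General solution: K_1e^(-3t)(5,0,2) + K_2e^(4t)(-5,1,-1) + K_3e^(-2t)(2,0,1).

u(t) = 5K_1e^(-3t) - 5K_2e^(4t) + 2K_3e^(-2t), v(t) = K_2e^(4t), w(t) = 2K_1e^(-3t) - K_2e^(4t) + K_3e^(-2t)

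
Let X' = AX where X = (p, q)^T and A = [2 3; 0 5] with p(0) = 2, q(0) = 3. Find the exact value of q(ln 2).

96

A = [[2,3],[0,5]]; eigenvalues λ = 2, 5.
Eigenvectors: (-1,0) for λ=2, (1,1) for λ=5.
From the initial condition, c_1 = 1, c_2 = 3.
q(ln 2) = (1)(2^2)(0) + (3)(2^5)(1) = 96.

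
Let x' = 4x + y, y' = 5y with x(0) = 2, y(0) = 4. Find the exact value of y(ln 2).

A = [[4,1],[0,5]]; eigenvalues λ = 5, 4.
Eigenvectors: (1,1) for λ=5, (-1,0) for λ=4.
From the initial condition, c_1 = 4, c_2 = 2.
y(ln 2) = (4)(2^5)(1) + (2)(2^4)(0) = 128.

128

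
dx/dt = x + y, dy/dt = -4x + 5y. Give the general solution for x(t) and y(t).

x(t) = C_1e^(3t) + C_2te^(3t) - C_2e^(3t), y(t) = 2C_1e^(3t) + 2C_2te^(3t) - C_2e^(3t)

Coefficient matrix A = [[1, 1], [-4, 5]].
Characteristic polynomial det(A - λI) = λ^2 - 6λ + 9 = 0.
Single eigenvalue λ = 3 with algebraic multiplicity 2.
Eigenvector v = (1,2); generalized eigenvector w with (A-λI)w=v is (-1,-1).
General solution: e^(3t)[C_1·v + C_2·(t·v + w)].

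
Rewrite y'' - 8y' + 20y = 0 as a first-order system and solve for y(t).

y(t) = c_1e^(4t)cos(2t) + c_2e^(4t)sin(2t)

Let x_1 = y, x_2 = y'. Then x_1' = x_2 and x_2' = -20x_1 + 8x_2.
A = [[0,1],[-20,8]]; det(A-λI) = λ^2 - 8λ + 20.
Eigenvalues λ = 4 ± 2i.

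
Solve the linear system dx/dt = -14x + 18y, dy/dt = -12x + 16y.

x(t) = -3C_1e^(-2t) - C_2e^(4t), y(t) = -2C_1e^(-2t) - C_2e^(4t)

Coefficient matrix A = [[-14, 18], [-12, 16]].
Characteristic polynomial det(A - λI) = λ^2 - 2λ - 8 = 0.
Eigenvalues λ = -2, 4.
For λ=-2: (A-λI) row 1 is [-12, 18], so an eigenvector is (-3, -2).
For λ=4: (A-λI) row 1 is [-18, 18], so an eigenvector is (-1, -1).
General solution: C_1e^(-2t)(-3,-2) + C_2e^(4t)(-1,-1).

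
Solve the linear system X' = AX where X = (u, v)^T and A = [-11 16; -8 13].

Coefficient matrix A = [[-11, 16], [-8, 13]].
Characteristic polynomial det(A - λI) = λ^2 - 2λ - 15 = 0.
Eigenvalues λ = -3, 5.
For λ=-3: (A-λI) row 1 is [-8, 16], so an eigenvector is (-2, -1).
For λ=5: (A-λI) row 1 is [-16, 16], so an eigenvector is (1, 1).
General solution: c_1e^(-3t)(-2,-1) + c_2e^(5t)(1,1).

u(t) = -2c_1e^(-3t) + c_2e^(5t), v(t) = -c_1e^(-3t) + c_2e^(5t)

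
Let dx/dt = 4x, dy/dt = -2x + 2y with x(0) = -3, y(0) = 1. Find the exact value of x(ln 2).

A = [[4,0],[-2,2]]; eigenvalues λ = 4, 2.
Eigenvectors: (-1,1) for λ=4, (0,-1) for λ=2.
From the initial condition, c_1 = 3, c_2 = 2.
x(ln 2) = (3)(2^4)(-1) + (2)(2^2)(0) = -48.

-48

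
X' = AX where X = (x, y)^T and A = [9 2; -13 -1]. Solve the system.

x(t) = c_1e^(4t)sin(t) + c_1e^(4t)cos(t) + c_2e^(4t)sin(t) - c_2e^(4t)cos(t), y(t) = -3c_1e^(4t)sin(t) - 2c_1e^(4t)cos(t) - 2c_2e^(4t)sin(t) + 3c_2e^(4t)cos(t)

Coefficient matrix A = [[9, 2], [-13, -1]].
Characteristic polynomial det(A - λI) = λ^2 - 8λ + 17 = 0.
Eigenvalues λ = 4 ± i (complex conjugate pair).
For λ=4+i: an eigenvector is (1,-2) - i(1,-3) = (1 - i, -2 + 3i).
A real fundamental pair from Re and Im of e^((4+i)t)v: X_1 = e^(4t)(cos(t)·(1,-2) + sin(t)·(1,-3)), X_2 = e^(4t)(sin(t)·(1,-2) - cos(t)·(1,-3)).
General solution: c_1X_1 + c_2X_2.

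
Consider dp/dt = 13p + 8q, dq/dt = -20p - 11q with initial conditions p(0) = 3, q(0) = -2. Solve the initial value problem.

Coefficient matrix A = [[13, 8], [-20, -11]].
Characteristic polynomial det(A - λI) = λ^2 - 2λ + 17 = 0.
Eigenvalues λ = 1 ± 4i (complex conjugate pair).
For λ=1+4i: an eigenvector is (-1,2) - i(1,-1) = (-1 - i, 2 + i).
A real fundamental pair from Re and Im of e^((1+4i)t)v: X_1 = e^(t)(cos(4t)·(-1,2) + sin(4t)·(1,-1)), X_2 = e^(t)(sin(4t)·(-1,2) - cos(4t)·(1,-1)).
General solution: C_1X_1 + C_2X_2.
Applying p(0)=3, q(0)=-2 gives C_1=1, C_2=-4.

p(t) = 5e^(t)sin(4t) + 3e^(t)cos(4t), q(t) = -9e^(t)sin(4t) - 2e^(t)cos(4t)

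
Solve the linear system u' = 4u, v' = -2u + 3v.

Coefficient matrix A = [[4, 0], [-2, 3]].
Characteristic polynomial det(A - λI) = λ^2 - 7λ + 12 = 0.
Eigenvalues λ = 3, 4.
For λ=3: (A-λI) row 1 is [1, 0], so an eigenvector is (0, 1).
For λ=4: (A-λI) row 2 is [-2, -1], so an eigenvector is (1, -2).
General solution: C_1e^(3t)(0,1) + C_2e^(4t)(1,-2).

u(t) = C_2e^(4t), v(t) = C_1e^(3t) - 2C_2e^(4t)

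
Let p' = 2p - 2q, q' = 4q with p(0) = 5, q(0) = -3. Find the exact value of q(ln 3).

-243

A = [[2,-2],[0,4]]; eigenvalues λ = 2, 4.
Eigenvectors: (-1,0) for λ=2, (1,-1) for λ=4.
From the initial condition, c_1 = -2, c_2 = 3.
q(ln 3) = (-2)(3^2)(0) + (3)(3^4)(-1) = -243.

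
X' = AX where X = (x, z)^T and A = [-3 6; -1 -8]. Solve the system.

x(t) = 2C_1e^(-6t) + 3C_2e^(-5t), z(t) = -C_1e^(-6t) - C_2e^(-5t)

Coefficient matrix A = [[-3, 6], [-1, -8]].
Characteristic polynomial det(A - λI) = λ^2 + 11λ + 30 = 0.
Eigenvalues λ = -6, -5.
For λ=-6: (A-λI) row 1 is [3, 6], so an eigenvector is (2, -1).
For λ=-5: (A-λI) row 1 is [2, 6], so an eigenvector is (3, -1).
General solution: C_1e^(-6t)(2,-1) + C_2e^(-5t)(3,-1).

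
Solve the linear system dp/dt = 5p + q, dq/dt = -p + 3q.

Coefficient matrix A = [[5, 1], [-1, 3]].
Characteristic polynomial det(A - λI) = λ^2 - 8λ + 16 = 0.
Single eigenvalue λ = 4 with algebraic multiplicity 2.
Eigenvector v = (1,-1); generalized eigenvector w with (A-λI)w=v is (0,1).
General solution: e^(4t)[C_1·v + C_2·(t·v + w)].

p(t) = C_1e^(4t) + C_2te^(4t), q(t) = -C_1e^(4t) - C_2te^(4t) + C_2e^(4t)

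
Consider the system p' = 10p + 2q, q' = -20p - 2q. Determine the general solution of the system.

p(t) = -C_1e^(4t)sin(2t) + C_2e^(4t)cos(2t), q(t) = 3C_1e^(4t)sin(2t) - C_1e^(4t)cos(2t) - C_2e^(4t)sin(2t) - 3C_2e^(4t)cos(2t)

Coefficient matrix A = [[10, 2], [-20, -2]].
Characteristic polynomial det(A - λI) = λ^2 - 8λ + 20 = 0.
Eigenvalues λ = 4 ± 2i (complex conjugate pair).
For λ=4+2i: an eigenvector is (0,-1) - i(-1,3) = (0 + i, -1 - 3i).
A real fundamental pair from Re and Im of e^((4+2i)t)v: X_1 = e^(4t)(cos(2t)·(0,-1) + sin(2t)·(-1,3)), X_2 = e^(4t)(sin(2t)·(0,-1) - cos(2t)·(-1,3)).
General solution: C_1X_1 + C_2X_2.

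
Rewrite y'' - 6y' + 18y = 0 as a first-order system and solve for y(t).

Let x_1 = y, x_2 = y'. Then x_1' = x_2 and x_2' = -18x_1 + 6x_2.
A = [[0,1],[-18,6]]; det(A-λI) = λ^2 - 6λ + 18.
Eigenvalues λ = 3 ± 3i.

y(t) = c_1e^(3t)cos(3t) + c_2e^(3t)sin(3t)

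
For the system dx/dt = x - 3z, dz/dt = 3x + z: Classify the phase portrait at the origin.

A = [[1,-3],[3,1]]; det(A-λI) = λ^2 - 2λ + 10.
λ = 1 ± 3i: positive real part.

unstable spiral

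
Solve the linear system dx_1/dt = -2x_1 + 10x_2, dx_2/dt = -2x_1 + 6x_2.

x_1(t) = K_1e^(2t)sin(2t) + 2K_1e^(2t)cos(2t) + 2K_2e^(2t)sin(2t) - K_2e^(2t)cos(2t), x_2(t) = K_1e^(2t)cos(2t) + K_2e^(2t)sin(2t)

Coefficient matrix A = [[-2, 10], [-2, 6]].
Characteristic polynomial det(A - λI) = λ^2 - 4λ + 8 = 0.
Eigenvalues λ = 2 ± 2i (complex conjugate pair).
For λ=2+2i: an eigenvector is (2,1) - i(1,0) = (2 - i, 1).
A real fundamental pair from Re and Im of e^((2+2i)t)v: X_1 = e^(2t)(cos(2t)·(2,1) + sin(2t)·(1,0)), X_2 = e^(2t)(sin(2t)·(2,1) - cos(2t)·(1,0)).
General solution: K_1X_1 + K_2X_2.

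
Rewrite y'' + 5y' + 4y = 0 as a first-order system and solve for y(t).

Let x_1 = y, x_2 = y'. Then x_1' = x_2 and x_2' = -4x_1 - 5x_2.
A = [[0,1],[-4,-5]]; det(A-λI) = λ^2 + 5λ + 4.
Eigenvalues λ = -4, -1 with eigenvectors (1,-4), (1,-1).

y(t) = K_1e^(-4t) + K_2e^(-t)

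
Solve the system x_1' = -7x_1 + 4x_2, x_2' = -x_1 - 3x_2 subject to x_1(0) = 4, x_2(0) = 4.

x_1(t) = 8te^(-5t) + 4e^(-5t), x_2(t) = 4te^(-5t) + 4e^(-5t)

Coefficient matrix A = [[-7, 4], [-1, -3]].
Characteristic polynomial det(A - λI) = λ^2 + 10λ + 25 = 0.
Single eigenvalue λ = -5 with algebraic multiplicity 2.
Eigenvector v = (2,1); generalized eigenvector w with (A-λI)w=v is (-1,0).
General solution: e^(-5t)[C_1·v + C_2·(t·v + w)].
Applying x_1(0)=4, x_2(0)=4 gives C_1=4, C_2=4.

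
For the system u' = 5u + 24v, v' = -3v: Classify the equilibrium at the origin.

saddle

A = [[5,24],[0,-3]]; det(A-λI) = λ^2 - 2λ - 15.
λ = 5, -3: opposite signs.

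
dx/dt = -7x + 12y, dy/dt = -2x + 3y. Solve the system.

Coefficient matrix A = [[-7, 12], [-2, 3]].
Characteristic polynomial det(A - λI) = λ^2 + 4λ + 3 = 0.
Eigenvalues λ = -1, -3.
For λ=-1: (A-λI) row 1 is [-6, 12], so an eigenvector is (-2, -1).
For λ=-3: (A-λI) row 1 is [-4, 12], so an eigenvector is (3, 1).
General solution: c_1e^(-t)(-2,-1) + c_2e^(-3t)(3,1).

x(t) = -2c_1e^(-t) + 3c_2e^(-3t), y(t) = -c_1e^(-t) + c_2e^(-3t)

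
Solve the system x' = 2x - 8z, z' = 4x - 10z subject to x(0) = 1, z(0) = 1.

x(t) = e^(-6t), z(t) = e^(-6t)

Coefficient matrix A = [[2, -8], [4, -10]].
Characteristic polynomial det(A - λI) = λ^2 + 8λ + 12 = 0.
Eigenvalues λ = -6, -2.
For λ=-6: (A-λI) row 1 is [8, -8], so an eigenvector is (-1, -1).
For λ=-2: (A-λI) row 1 is [4, -8], so an eigenvector is (-2, -1).
General solution: C_1e^(-6t)(-1,-1) + C_2e^(-2t)(-2,-1).
Applying x(0)=1, z(0)=1 gives C_1=-1, C_2=0.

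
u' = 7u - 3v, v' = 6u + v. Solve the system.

u(t) = c_1e^(4t)sin(3t) - c_2e^(4t)cos(3t), v(t) = c_1e^(4t)sin(3t) - c_1e^(4t)cos(3t) - c_2e^(4t)sin(3t) - c_2e^(4t)cos(3t)

Coefficient matrix A = [[7, -3], [6, 1]].
Characteristic polynomial det(A - λI) = λ^2 - 8λ + 25 = 0.
Eigenvalues λ = 4 ± 3i (complex conjugate pair).
For λ=4+3i: an eigenvector is (0,-1) - i(1,1) = (0 - i, -1 - i).
A real fundamental pair from Re and Im of e^((4+3i)t)v: X_1 = e^(4t)(cos(3t)·(0,-1) + sin(3t)·(1,1)), X_2 = e^(4t)(sin(3t)·(0,-1) - cos(3t)·(1,1)).
General solution: c_1X_1 + c_2X_2.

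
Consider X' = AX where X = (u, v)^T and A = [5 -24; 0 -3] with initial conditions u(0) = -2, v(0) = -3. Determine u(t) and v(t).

u(t) = 7e^(5t) - 9e^(-3t), v(t) = -3e^(-3t)

Coefficient matrix A = [[5, -24], [0, -3]].
Characteristic polynomial det(A - λI) = λ^2 - 2λ - 15 = 0.
Eigenvalues λ = -3, 5.
For λ=-3: (A-λI) row 1 is [8, -24], so an eigenvector is (-3, -1).
For λ=5: (A-λI) row 1 is [0, -24], so an eigenvector is (-1, 0).
General solution: c_1e^(-3t)(-3,-1) + c_2e^(5t)(-1,0).
Applying u(0)=-2, v(0)=-3 gives c_1=3, c_2=-7.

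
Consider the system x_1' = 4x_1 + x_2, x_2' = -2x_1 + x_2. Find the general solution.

x_1(t) = -C_1e^(3t) + C_2e^(2t), x_2(t) = C_1e^(3t) - 2C_2e^(2t)

Coefficient matrix A = [[4, 1], [-2, 1]].
Characteristic polynomial det(A - λI) = λ^2 - 5λ + 6 = 0.
Eigenvalues λ = 3, 2.
For λ=3: (A-λI) row 1 is [1, 1], so an eigenvector is (-1, 1).
For λ=2: (A-λI) row 1 is [2, 1], so an eigenvector is (1, -2).
General solution: C_1e^(3t)(-1,1) + C_2e^(2t)(1,-2).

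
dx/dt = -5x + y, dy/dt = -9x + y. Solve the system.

x(t) = K_1e^(-2t) + K_2te^(-2t) - K_2e^(-2t), y(t) = 3K_1e^(-2t) + 3K_2te^(-2t) - 2K_2e^(-2t)

Coefficient matrix A = [[-5, 1], [-9, 1]].
Characteristic polynomial det(A - λI) = λ^2 + 4λ + 4 = 0.
Single eigenvalue λ = -2 with algebraic multiplicity 2.
Eigenvector v = (1,3); generalized eigenvector w with (A-λI)w=v is (-1,-2).
General solution: e^(-2t)[K_1·v + K_2·(t·v + w)].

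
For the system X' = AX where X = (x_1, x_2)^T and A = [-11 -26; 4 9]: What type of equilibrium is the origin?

stable spiral

A = [[-11,-26],[4,9]]; det(A-λI) = λ^2 + 2λ + 5.
λ = -1 ± 2i: negative real part.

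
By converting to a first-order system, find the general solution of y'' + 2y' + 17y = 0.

Let x_1 = y, x_2 = y'. Then x_1' = x_2 and x_2' = -17x_1 - 2x_2.
A = [[0,1],[-17,-2]]; det(A-λI) = λ^2 + 2λ + 17.
Eigenvalues λ = -1 ± 4i.

y(t) = C_1e^(-t)cos(4t) + C_2e^(-t)sin(4t)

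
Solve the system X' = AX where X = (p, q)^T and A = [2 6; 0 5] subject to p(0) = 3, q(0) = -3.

p(t) = -6e^(5t) + 9e^(2t), q(t) = -3e^(5t)

Coefficient matrix A = [[2, 6], [0, 5]].
Characteristic polynomial det(A - λI) = λ^2 - 7λ + 10 = 0.
Eigenvalues λ = 5, 2.
For λ=5: (A-λI) row 1 is [-3, 6], so an eigenvector is (2, 1).
For λ=2: (A-λI) row 1 is [0, 6], so an eigenvector is (-1, 0).
General solution: K_1e^(5t)(2,1) + K_2e^(2t)(-1,0).
Applying p(0)=3, q(0)=-3 gives K_1=-3, K_2=-9.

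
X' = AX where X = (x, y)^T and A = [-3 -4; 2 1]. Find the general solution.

Coefficient matrix A = [[-3, -4], [2, 1]].
Characteristic polynomial det(A - λI) = λ^2 + 2λ + 5 = 0.
Eigenvalues λ = -1 ± 2i (complex conjugate pair).
For λ=-1+2i: an eigenvector is (-1,1) - i(-1,0) = (-1 + i, 1).
A real fundamental pair from Re and Im of e^((-1+2i)t)v: X_1 = e^(-t)(cos(2t)·(-1,1) + sin(2t)·(-1,0)), X_2 = e^(-t)(sin(2t)·(-1,1) - cos(2t)·(-1,0)).
General solution: c_1X_1 + c_2X_2.

x(t) = -c_1e^(-t)sin(2t) - c_1e^(-t)cos(2t) - c_2e^(-t)sin(2t) + c_2e^(-t)cos(2t), y(t) = c_1e^(-t)cos(2t) + c_2e^(-t)sin(2t)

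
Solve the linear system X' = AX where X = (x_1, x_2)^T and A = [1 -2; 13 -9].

Coefficient matrix A = [[1, -2], [13, -9]].
Characteristic polynomial det(A - λI) = λ^2 + 8λ + 17 = 0.
Eigenvalues λ = -4 ± i (complex conjugate pair).
For λ=-4+i: an eigenvector is (-1,-2) - i(-1,-3) = (-1 + i, -2 + 3i).
A real fundamental pair from Re and Im of e^((-4+i)t)v: X_1 = e^(-4t)(cos(t)·(-1,-2) + sin(t)·(-1,-3)), X_2 = e^(-4t)(sin(t)·(-1,-2) - cos(t)·(-1,-3)).
General solution: C_1X_1 + C_2X_2.

x_1(t) = -C_1e^(-4t)sin(t) - C_1e^(-4t)cos(t) - C_2e^(-4t)sin(t) + C_2e^(-4t)cos(t), x_2(t) = -3C_1e^(-4t)sin(t) - 2C_1e^(-4t)cos(t) - 2C_2e^(-4t)sin(t) + 3C_2e^(-4t)cos(t)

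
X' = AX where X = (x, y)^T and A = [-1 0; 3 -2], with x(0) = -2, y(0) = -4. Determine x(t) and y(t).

x(t) = -2e^(-t), y(t) = -6e^(-t) + 2e^(-2t)

Coefficient matrix A = [[-1, 0], [3, -2]].
Characteristic polynomial det(A - λI) = λ^2 + 3λ + 2 = 0.
Eigenvalues λ = -2, -1.
For λ=-2: (A-λI) row 1 is [1, 0], so an eigenvector is (0, 1).
For λ=-1: (A-λI) row 2 is [3, -1], so an eigenvector is (1, 3).
General solution: C_1e^(-2t)(0,1) + C_2e^(-t)(1,3).
Applying x(0)=-2, y(0)=-4 gives C_1=2, C_2=-2.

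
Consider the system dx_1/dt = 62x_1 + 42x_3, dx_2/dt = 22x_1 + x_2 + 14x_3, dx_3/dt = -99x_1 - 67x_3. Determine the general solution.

x_1(t) = -7C_1e^(-4t) - 2C_3e^(-t), x_2(t) = C_2e^(t) + C_3e^(-t), x_3(t) = 11C_1e^(-4t) + 3C_3e^(-t)

Coefficient matrix A = [[62, 0, 42], [22, 1, 14], [-99, 0, -67]].
det(A - λI) = 0 gives eigenvalues λ = -4, 1, -1.
For λ=-4: eigenvector (-7,0,11).
For λ=1: eigenvector (0,1,0).
For λ=-1: eigenvector (-2,1,3).
General solution: C_1e^(-4t)(-7,0,11) + C_2e^(t)(0,1,0) + C_3e^(-t)(-2,1,3).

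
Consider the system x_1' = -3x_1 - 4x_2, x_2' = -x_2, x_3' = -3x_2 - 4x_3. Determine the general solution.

x_1(t) = c_1e^(-3t) - 2c_2e^(-t), x_2(t) = c_2e^(-t), x_3(t) = -c_2e^(-t) + c_3e^(-4t)

Coefficient matrix A = [[-3, -4, 0], [0, -1, 0], [0, -3, -4]].
det(A - λI) = 0 gives eigenvalues λ = -3, -1, -4.
For λ=-3: eigenvector (1,0,0).
For λ=-1: eigenvector (-2,1,-1).
For λ=-4: eigenvector (0,0,1).
General solution: c_1e^(-3t)(1,0,0) + c_2e^(-t)(-2,1,-1) + c_3e^(-4t)(0,0,1).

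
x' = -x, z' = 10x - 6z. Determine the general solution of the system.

Coefficient matrix A = [[-1, 0], [10, -6]].
Characteristic polynomial det(A - λI) = λ^2 + 7λ + 6 = 0.
Eigenvalues λ = -6, -1.
For λ=-6: (A-λI) row 1 is [5, 0], so an eigenvector is (0, 1).
For λ=-1: (A-λI) row 2 is [10, -5], so an eigenvector is (-1, -2).
General solution: c_1e^(-6t)(0,1) + c_2e^(-t)(-1,-2).

x(t) = -c_2e^(-t), z(t) = c_1e^(-6t) - 2c_2e^(-t)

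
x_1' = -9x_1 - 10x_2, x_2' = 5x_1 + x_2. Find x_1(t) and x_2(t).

x_1(t) = -c_1e^(-4t)sin(5t) - c_1e^(-4t)cos(5t) - c_2e^(-4t)sin(5t) + c_2e^(-4t)cos(5t), x_2(t) = c_1e^(-4t)cos(5t) + c_2e^(-4t)sin(5t)

Coefficient matrix A = [[-9, -10], [5, 1]].
Characteristic polynomial det(A - λI) = λ^2 + 8λ + 41 = 0.
Eigenvalues λ = -4 ± 5i (complex conjugate pair).
For λ=-4+5i: an eigenvector is (-1,1) - i(-1,0) = (-1 + i, 1).
A real fundamental pair from Re and Im of e^((-4+5i)t)v: X_1 = e^(-4t)(cos(5t)·(-1,1) + sin(5t)·(-1,0)), X_2 = e^(-4t)(sin(5t)·(-1,1) - cos(5t)·(-1,0)).
General solution: c_1X_1 + c_2X_2.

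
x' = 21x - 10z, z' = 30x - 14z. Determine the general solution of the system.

Coefficient matrix A = [[21, -10], [30, -14]].
Characteristic polynomial det(A - λI) = λ^2 - 7λ + 6 = 0.
Eigenvalues λ = 6, 1.
For λ=6: (A-λI) row 1 is [15, -10], so an eigenvector is (2, 3).
For λ=1: (A-λI) row 1 is [20, -10], so an eigenvector is (-1, -2).
General solution: K_1e^(6t)(2,3) + K_2e^(t)(-1,-2).

x(t) = 2K_1e^(6t) - K_2e^(t), z(t) = 3K_1e^(6t) - 2K_2e^(t)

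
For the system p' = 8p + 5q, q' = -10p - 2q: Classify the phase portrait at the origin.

A = [[8,5],[-10,-2]]; det(A-λI) = λ^2 - 6λ + 34.
λ = 3 ± 5i: positive real part.

unstable spiral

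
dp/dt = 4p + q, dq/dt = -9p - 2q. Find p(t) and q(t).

Coefficient matrix A = [[4, 1], [-9, -2]].
Characteristic polynomial det(A - λI) = λ^2 - 2λ + 1 = 0.
Single eigenvalue λ = 1 with algebraic multiplicity 2.
Eigenvector v = (-1,3); generalized eigenvector w with (A-λI)w=v is (0,-1).
General solution: e^(t)[K_1·v + K_2·(t·v + w)].

p(t) = -K_1e^(t) - K_2te^(t), q(t) = 3K_1e^(t) + 3K_2te^(t) - K_2e^(t)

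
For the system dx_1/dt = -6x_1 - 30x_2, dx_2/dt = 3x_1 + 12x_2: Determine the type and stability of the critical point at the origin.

A = [[-6,-30],[3,12]]; det(A-λI) = λ^2 - 6λ + 18.
λ = 3 ± 3i: positive real part.

unstable spiral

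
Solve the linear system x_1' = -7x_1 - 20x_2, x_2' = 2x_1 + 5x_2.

x_1(t) = -3C_1e^(-t)sin(2t) + C_1e^(-t)cos(2t) + C_2e^(-t)sin(2t) + 3C_2e^(-t)cos(2t), x_2(t) = C_1e^(-t)sin(2t) - C_2e^(-t)cos(2t)

Coefficient matrix A = [[-7, -20], [2, 5]].
Characteristic polynomial det(A - λI) = λ^2 + 2λ + 5 = 0.
Eigenvalues λ = -1 ± 2i (complex conjugate pair).
For λ=-1+2i: an eigenvector is (1,0) - i(-3,1) = (1 + 3i, 0 - i).
A real fundamental pair from Re and Im of e^((-1+2i)t)v: X_1 = e^(-t)(cos(2t)·(1,0) + sin(2t)·(-3,1)), X_2 = e^(-t)(sin(2t)·(1,0) - cos(2t)·(-3,1)).
General solution: C_1X_1 + C_2X_2.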